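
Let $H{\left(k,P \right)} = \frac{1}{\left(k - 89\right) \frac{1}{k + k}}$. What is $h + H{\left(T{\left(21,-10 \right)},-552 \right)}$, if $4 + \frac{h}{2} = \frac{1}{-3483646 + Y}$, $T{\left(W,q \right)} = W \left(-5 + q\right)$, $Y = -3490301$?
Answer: $- \frac{9073105451}{1408737294} \approx -6.4406$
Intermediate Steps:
$H{\left(k,P \right)} = \frac{2 k}{-89 + k}$ ($H{\left(k,P \right)} = \frac{1}{\left(-89 + k\right) \frac{1}{2 k}} = \frac{1}{\frac{1}{2} \frac{1}{k} \left(-89 + k\right)} = \frac{2 k}{-89 + k}$)
$h = - \frac{55791578}{6973947}$ ($h = -8 + \frac{2}{-3483646 - 3490301} = -8 + \frac{2}{-6973947} = -8 + 2 \left(- \frac{1}{6973947}\right) = -8 - \frac{2}{6973947} = - \frac{55791578}{6973947} \approx -8.0$)
$h + H{\left(T{\left(21,-10 \right)},-552 \right)} = - \frac{55791578}{6973947} + \frac{2 \cdot 21 \left(-5 - 10\right)}{-89 + 21 \left(-5 - 10\right)} = - \frac{55791578}{6973947} + \frac{2 \cdot 21 \left(-15\right)}{-89 + 21 \left(-15\right)} = - \frac{55791578}{6973947} + 2 \left(-315\right) \frac{1}{-89 - 315} = - \frac{55791578}{6973947} + 2 \left(-315\right) \frac{1}{-404} = - \frac{55791578}{6973947} + 2 \left(-315\right) \left(- \frac{1}{404}\right) = - \frac{55791578}{6973947} + \frac{315}{202} = - \frac{9073105451}{1408737294}$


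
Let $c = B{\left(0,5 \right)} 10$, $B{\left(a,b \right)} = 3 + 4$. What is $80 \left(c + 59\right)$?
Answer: $10320$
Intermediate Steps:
$B{\left(a,b \right)} = 7$
$c = 70$ ($c = 7 \cdot 10 = 70$)
$80 \left(c + 59\right) = 80 \left(70 + 59\right) = 80 \cdot 129 = 10320$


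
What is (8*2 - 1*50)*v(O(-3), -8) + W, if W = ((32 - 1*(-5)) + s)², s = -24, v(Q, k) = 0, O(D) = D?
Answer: 169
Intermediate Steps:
W = 169 (W = ((32 - 1*(-5)) - 24)² = ((32 + 5) - 24)² = (37 - 24)² = 13² = 169)
(8*2 - 1*50)*v(O(-3), -8) + W = (8*2 - 1*50)*0 + 169 = (16 - 50)*0 + 169 = -34*0 + 169 = 0 + 169 = 169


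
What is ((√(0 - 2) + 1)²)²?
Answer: (1 + I*√2)⁴ ≈ -7.0 - 5.6569*I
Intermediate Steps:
((√(0 - 2) + 1)²)² = ((√(-2) + 1)²)² = ((I*√2 + 1)²)² = ((1 + I*√2)²)² = (1 + I*√2)⁴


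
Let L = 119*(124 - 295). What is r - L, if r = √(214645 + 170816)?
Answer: 20349 + 3*√42829 ≈ 20970.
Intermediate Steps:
L = -20349 (L = 119*(-171) = -20349)
r = 3*√42829 (r = √385461 = 3*√42829 ≈ 620.86)
r - L = 3*√42829 - 1*(-20349) = 3*√42829 + 20349 = 20349 + 3*√42829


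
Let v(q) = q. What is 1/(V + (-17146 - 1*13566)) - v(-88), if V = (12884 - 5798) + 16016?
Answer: 669679/7610 ≈ 88.000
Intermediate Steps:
V = 23102 (V = 7086 + 16016 = 23102)
1/(V + (-17146 - 1*13566)) - v(-88) = 1/(23102 + (-17146 - 1*13566)) - 1*(-88) = 1/(23102 + (-17146 - 13566)) + 88 = 1/(23102 - 30712) + 88 = 1/(-7610) + 88 = -1/7610 + 88 = 669679/7610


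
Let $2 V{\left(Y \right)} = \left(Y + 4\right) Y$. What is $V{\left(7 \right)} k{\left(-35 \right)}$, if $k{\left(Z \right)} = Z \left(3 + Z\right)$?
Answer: $43120$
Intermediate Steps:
$V{\left(Y \right)} = \frac{Y \left(4 + Y\right)}{2}$ ($V{\left(Y \right)} = \frac{\left(Y + 4\right) Y}{2} = \frac{\left(4 + Y\right) Y}{2} = \frac{Y \left(4 + Y\right)}{2}$)
$V{\left(7 \right)} k{\left(-35 \right)} = \frac{1}{2} \cdot 7 \left(4 + 7\right) \left(- 35 \left(3 - 35\right)\right) = \frac{1}{2} \cdot 7 \cdot 11 \left(\left(-35\right) \left(-32\right)\right) = \frac{77}{2} \cdot 1120 = 43120$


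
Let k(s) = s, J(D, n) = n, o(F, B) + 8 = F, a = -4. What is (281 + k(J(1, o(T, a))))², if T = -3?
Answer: 72900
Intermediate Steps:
o(F, B) = -8 + F
(281 + k(J(1, o(T, a))))² = (281 + (-8 - 3))² = (281 - 11)² = 270² = 72900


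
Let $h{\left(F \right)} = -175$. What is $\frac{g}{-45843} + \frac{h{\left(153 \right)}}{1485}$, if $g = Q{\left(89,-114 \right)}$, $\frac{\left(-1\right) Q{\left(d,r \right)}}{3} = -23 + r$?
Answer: $- \frac{575524}{4538457} \approx -0.12681$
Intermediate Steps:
$Q{\left(d,r \right)} = 69 - 3 r$ ($Q{\left(d,r \right)} = - 3 \left(-23 + r\right) = 69 - 3 r$)
$g = 411$ ($g = 69 - -342 = 69 + 342 = 411$)
$\frac{g}{-45843} + \frac{h{\left(153 \right)}}{1485} = \frac{411}{-45843} - \frac{175}{1485} = 411 \left(- \frac{1}{45843}\right) - \frac{35}{297} = - \frac{137}{15281} - \frac{35}{297} = - \frac{575524}{4538457}$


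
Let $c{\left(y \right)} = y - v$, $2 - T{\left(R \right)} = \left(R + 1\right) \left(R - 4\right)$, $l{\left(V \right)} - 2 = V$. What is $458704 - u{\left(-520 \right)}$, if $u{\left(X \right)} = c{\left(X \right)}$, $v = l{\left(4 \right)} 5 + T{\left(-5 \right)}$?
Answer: $459220$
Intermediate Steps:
$l{\left(V \right)} = 2 + V$
$T{\left(R \right)} = 2 - \left(1 + R\right) \left(-4 + R\right)$ ($T{\left(R \right)} = 2 - \left(R + 1\right) \left(R - 4\right) = 2 - \left(1 + R\right) \left(-4 + R\right)$)
$v = -4$ ($v = \left(2 + 4\right) 5 + \left(6 - \left(-5\right)^{2} + 3 \left(-5\right)\right) = 6 \cdot 5 - 34 = 30 - 34 = -4$)
$c{\left(y \right)} = 4 + y$ ($c{\left(y \right)} = y - -4 = y + 4 = 4 + y$)
$u{\left(X \right)} = 4 + X$
$458704 - u{\left(-520 \right)} = 458704 - \left(4 - 520\right) = 458704 - -516 = 458704 + 516 = 459220$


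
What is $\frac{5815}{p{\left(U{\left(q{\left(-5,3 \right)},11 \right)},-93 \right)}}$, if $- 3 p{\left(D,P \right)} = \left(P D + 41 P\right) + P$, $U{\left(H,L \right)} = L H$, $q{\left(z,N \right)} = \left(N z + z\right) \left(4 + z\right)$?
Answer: $\frac{5815}{8122} \approx 0.71596$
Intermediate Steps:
$q{\left(z,N \right)} = \left(4 + z\right) \left(z + N z\right)$ ($q{\left(z,N \right)} = \left(z + N z\right) \left(4 + z\right) = \left(4 + z\right) \left(z + N z\right)$)
$U{\left(H,L \right)} = H L$
$p{\left(D,P \right)} = - 14 P - \frac{D P}{3}$ ($p{\left(D,P \right)} = - \frac{\left(P D + 41 P\right) + P}{3} = - \frac{\left(D P + 41 P\right) + P}{3} = - \frac{\left(41 P + D P\right) + P}{3} = - \frac{42 P + D P}{3} = - 14 P - \frac{D P}{3}$)
$\frac{5815}{p{\left(U{\left(q{\left(-5,3 \right)},11 \right)},-93 \right)}} = \frac{5815}{\left(- \frac{1}{3}\right) \left(-93\right) \left(42 + - 5 \left(4 - 5 + 4 \cdot 3 + 3 \left(-5\right)\right) 11\right)} = \frac{5815}{\left(- \frac{1}{3}\right) \left(-93\right) \left(42 + - 5 \left(4 - 5 + 12 - 15\right) 11\right)} = \frac{5815}{\left(- \frac{1}{3}\right) \left(-93\right) \left(42 + \left(-5\right) \left(-4\right) 11\right)} = \frac{5815}{\left(- \frac{1}{3}\right) \left(-93\right) \left(42 + 20 \cdot 11\right)} = \frac{5815}{\left(- \frac{1}{3}\right) \left(-93\right) \left(42 + 220\right)} = \frac{5815}{\left(- \frac{1}{3}\right) \left(-93\right) 262} = \frac{5815}{8122}$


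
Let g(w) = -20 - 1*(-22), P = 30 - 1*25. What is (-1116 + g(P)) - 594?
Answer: -1708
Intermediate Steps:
P = 5 (P = 30 - 25 = 5)
g(w) = 2 (g(w) = -20 + 22 = 2)
(-1116 + g(P)) - 594 = (-1116 + 2) - 594 = -1114 - 594 = -1708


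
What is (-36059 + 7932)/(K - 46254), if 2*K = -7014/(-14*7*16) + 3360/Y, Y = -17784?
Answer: 4668631968/7677068375 ≈ 0.60813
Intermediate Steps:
K = 355561/165984 (K = (-7014/(-14*7*16) + 3360/(-17784))/2 = (-7014/((-98*16)) + 3360*(-1/17784))/2 = (-7014/(-1568) - 140/741)/2 = (-7014*(-1/1568) - 140/741)/2 = (501/112 - 140/741)/2 = (½)*(355561/82992) = 355561/165984 ≈ 2.1421)
(-36059 + 7932)/(K - 46254) = (-36059 + 7932)/(355561/165984 - 46254) = -28127/(-7677068375/165984) = -28127*(-165984/7677068375) = 4668631968/7677068375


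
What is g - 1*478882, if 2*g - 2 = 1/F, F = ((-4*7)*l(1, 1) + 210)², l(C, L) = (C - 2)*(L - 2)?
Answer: -31724908487/66248 ≈ -4.7888e+5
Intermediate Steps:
l(C, L) = (-2 + C)*(-2 + L)
F = 33124 (F = ((-4*7)*(4 - 2*1 - 2*1 + 1*1) + 210)² = (-28*(4 - 2 - 2 + 1) + 210)² = (-28*1 + 210)² = (-28 + 210)² = 182² = 33124)
g = 66249/66248 (g = 1 + (½)/33124 = 1 + (½)*(1/33124) = 1 + 1/66248 = 66249/66248 ≈ 1.0000)
g - 1*478882 = 66249/66248 - 1*478882 = 66249/66248 - 478882 = -31724908487/66248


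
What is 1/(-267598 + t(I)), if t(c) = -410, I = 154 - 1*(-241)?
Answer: -1/268008 ≈ -3.7312e-6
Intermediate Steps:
I = 395 (I = 154 + 241 = 395)
1/(-267598 + t(I)) = 1/(-267598 - 410) = 1/(-268008) = -1/268008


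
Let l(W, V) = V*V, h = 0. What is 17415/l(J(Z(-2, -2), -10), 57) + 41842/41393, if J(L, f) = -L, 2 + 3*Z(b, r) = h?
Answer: 95200417/14942873 ≈ 6.3710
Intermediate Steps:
Z(b, r) = -⅔ (Z(b, r) = -⅔ + (⅓)*0 = -⅔ + 0 = -⅔)
l(W, V) = V²
17415/l(J(Z(-2, -2), -10), 57) + 41842/41393 = 17415/(57²) + 41842/41393 = 17415/3249 + 41842*(1/41393) = 17415*(1/3249) + 41842/41393 = 1935/361 + 41842/41393 = 95200417/14942873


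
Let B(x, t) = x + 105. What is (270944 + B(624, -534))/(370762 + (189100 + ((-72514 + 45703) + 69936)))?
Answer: 271673/602987 ≈ 0.45055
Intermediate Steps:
B(x, t) = 105 + x
(270944 + B(624, -534))/(370762 + (189100 + ((-72514 + 45703) + 69936))) = (270944 + (105 + 624))/(370762 + (189100 + ((-72514 + 45703) + 69936))) = (270944 + 729)/(370762 + (189100 + (-26811 + 69936))) = 271673/(370762 + (189100 + 43125)) = 271673/(370762 + 232225) = 271673/602987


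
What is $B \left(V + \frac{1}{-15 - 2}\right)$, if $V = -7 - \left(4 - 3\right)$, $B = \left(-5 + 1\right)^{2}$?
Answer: $- \frac{2192}{17} \approx -128.94$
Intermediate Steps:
$B = 16$ ($B = \left(-4\right)^{2} = 16$)
$V = -8$ ($V = -7 - 1 = -8$)
$B \left(V + \frac{1}{-15 - 2}\right) = 16 \left(-8 + \frac{1}{-15 - 2}\right) = 16 \left(-8 + \frac{1}{-17}\right) = 16 \left(-8 - \frac{1}{17}\right) = 16 \left(- \frac{137}{17}\right) = - \frac{2192}{17}$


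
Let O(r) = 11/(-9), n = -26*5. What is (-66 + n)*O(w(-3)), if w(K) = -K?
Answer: 2156/9 ≈ 239.56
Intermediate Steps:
n = -130
O(r) = -11/9 (O(r) = 11*(-⅑) = -11/9)
(-66 + n)*O(w(-3)) = (-66 - 130)*(-11/9) = -196*(-11/9) = 2156/9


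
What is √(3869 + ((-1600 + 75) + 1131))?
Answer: 5*√139 ≈ 58.949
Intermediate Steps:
√(3869 + ((-1600 + 75) + 1131)) = √(3869 + (-1525 + 1131)) = √(3869 - 394) = √3475 = 5*√139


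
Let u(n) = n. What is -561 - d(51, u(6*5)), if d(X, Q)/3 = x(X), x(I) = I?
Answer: -714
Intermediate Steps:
d(X, Q) = 3*X
-561 - d(51, u(6*5)) = -561 - 3*51 = -561 - 1*153 = -561 - 153 = -714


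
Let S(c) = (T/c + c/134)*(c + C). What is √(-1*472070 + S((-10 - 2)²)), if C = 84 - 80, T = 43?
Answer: I*√76255556009/402 ≈ 686.93*I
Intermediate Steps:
C = 4
S(c) = (4 + c)*(43/c + c/134) (S(c) = (43/c + c/134)*(c + 4) = (43/c + c*(1/134))*(4 + c) = (43/c + c/134)*(4 + c) = (4 + c)*(43/c + c/134))
√(-1*472070 + S((-10 - 2)²)) = √(-1*472070 + (23048 + (-10 - 2)²*(5762 + ((-10 - 2)²)² + 4*(-10 - 2)²))/(134*((-10 - 2)²))) = √(-472070 + (23048 + (-12)²*(5762 + ((-12)²)² + 4*(-12)²))/(134*((-12)²))) = √(-472070 + (1/134)*(23048 + 144*(5762 + 144² + 4*144))/144) = √(-472070 + (1/134)*(1/144)*(23048 + 144*(5762 + 20736 + 576))) = √(-472070 + (1/134)*(1/144)*(23048 + 144*27074)) = √(-472070 + (1/134)*(1/144)*(23048 + 3898656)) = √(-472070 + (1/134)*(1/144)*3921704) = √(-472070 + 490213/2412) = √(-1138142627/2412) = I*√76255556009/402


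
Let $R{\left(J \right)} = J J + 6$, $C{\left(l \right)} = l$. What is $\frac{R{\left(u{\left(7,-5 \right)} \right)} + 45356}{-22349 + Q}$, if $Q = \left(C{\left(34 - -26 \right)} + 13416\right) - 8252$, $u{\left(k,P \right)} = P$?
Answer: $- \frac{45387}{17125} \approx -2.6503$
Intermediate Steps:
$Q = 5224$ ($Q = \left(\left(34 - -26\right) + 13416\right) - 8252 = \left(\left(34 + 26\right) + 13416\right) - 8252 = \left(60 + 13416\right) - 8252 = 13476 - 8252 = 5224$)
$R{\left(J \right)} = 6 + J^{2}$ ($R{\left(J \right)} = J^{2} + 6 = 6 + J^{2}$)
$\frac{R{\left(u{\left(7,-5 \right)} \right)} + 45356}{-22349 + Q} = \frac{\left(6 + \left(-5\right)^{2}\right) + 45356}{-22349 + 5224} = \frac{\left(6 + 25\right) + 45356}{-17125} = \left(31 + 45356\right) \left(- \frac{1}{17125}\right) = 45387 \left(- \frac{1}{17125}\right) = - \frac{45387}{17125}$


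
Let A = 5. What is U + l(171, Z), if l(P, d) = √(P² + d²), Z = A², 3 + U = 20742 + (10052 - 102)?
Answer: 30689 + √29866 ≈ 30862.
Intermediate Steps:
U = 30689 (U = -3 + (20742 + (10052 - 102)) = -3 + (20742 + 9950) = -3 + 30692 = 30689)
Z = 25 (Z = 5² = 25)
U + l(171, Z) = 30689 + √(171² + 25²) = 30689 + √(29241 + 625) = 30689 + √29866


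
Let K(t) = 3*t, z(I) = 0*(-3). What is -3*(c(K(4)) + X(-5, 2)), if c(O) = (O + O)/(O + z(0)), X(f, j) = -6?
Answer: 12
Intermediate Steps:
z(I) = 0
c(O) = 2 (c(O) = (O + O)/(O + 0) = (2*O)/O = 2)
-3*(c(K(4)) + X(-5, 2)) = -3*(2 - 6) = -3*(-4) = 12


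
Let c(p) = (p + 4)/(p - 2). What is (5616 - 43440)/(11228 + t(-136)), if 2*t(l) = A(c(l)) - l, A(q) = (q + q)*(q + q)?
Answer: -833704/249023 ≈ -3.3479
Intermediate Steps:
c(p) = (4 + p)/(-2 + p)
A(q) = 4*q**2 (A(q) = (2*q)*(2*q) = 4*q**2)
t(l) = -l/2 + 2*(4 + l)**2/(-2 + l)**2 (t(l) = (4*((4 + l)/(-2 + l))**2 - l)/2 = (4*((4 + l)**2/(-2 + l)**2) - l)/2 = (4*(4 + l)**2/(-2 + l)**2 - l)/2 = (-l + 4*(4 + l)**2/(-2 + l)**2)/2 = -l/2 + 2*(4 + l)**2/(-2 + l)**2)
(5616 - 43440)/(11228 + t(-136)) = (5616 - 43440)/(11228 + (-1/2*(-136) + 2*(4 - 136)**2/(-2 - 136)**2)) = -37824/(11228 + (68 + 2*(-132)**2/(-138)**2)) = -37824/(11228 + (68 + 2*(1/19044)*17424)) = -37824/(11228 + (68 + 968/529)) = -37824/(11228 + 36940/529) = -37824/5976552/529 = -37824*529/5976552 = -833704/249023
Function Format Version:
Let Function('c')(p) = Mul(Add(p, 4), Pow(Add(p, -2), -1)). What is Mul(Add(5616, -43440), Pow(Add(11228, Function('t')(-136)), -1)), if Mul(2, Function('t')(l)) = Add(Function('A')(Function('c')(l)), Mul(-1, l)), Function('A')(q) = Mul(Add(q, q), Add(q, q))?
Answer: Rational(-833704, 249023) ≈ -3.3479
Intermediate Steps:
Function('c')(p) = Mul(Pow(Add(-2, p), -1), Add(4, p)) (Function('c')(p) = Mul(Add(4, p), Pow(Add(-2, p), -1)) = Mul(Pow(Add(-2, p), -1), Add(4, p)))
Function('A')(q) = Mul(4, Pow(q, 2)) (Function('A')(q) = Mul(Mul(2, q), Mul(2, q)) = Mul(4, Pow(q, 2)))
Function('t')(l) = Add(Mul(Rational(-1, 2), l), Mul(2, Pow(Add(-2, l), -2), Pow(Add(4, l), 2))) (Function('t')(l) = Mul(Rational(1, 2), Add(Mul(4, Pow(Mul(Pow(Add(-2, l), -1), Add(4, l)), 2)), Mul(-1, l))) = Mul(Rational(1, 2), Add(Mul(4, Mul(Pow(Add(-2, l), -2), Pow(Add(4, l), 2))), Mul(-1, l))) = Mul(Rational(1, 2), Add(Mul(4, Pow(Add(-2, l), -2), Pow(Add(4, l), 2)), Mul(-1, l))) = Mul(Rational(1, 2), Add(Mul(-1, l), Mul(4, Pow(Add(-2, l), -2), Pow(Add(4, l), 2)))) = Add(Mul(Rational(-1, 2), l), Mul(2, Pow(Add(-2, l), -2), Pow(Add(4, l), 2))))
Mul(Add(5616, -43440), Pow(Add(11228, Function('t')(-136)), -1)) = Mul(Add(5616, -43440), Pow(Add(11228, Add(Mul(Rational(-1, 2), -136), Mul(2, Pow(Add(-2, -136), -2), Pow(Add(4, -136), 2)))), -1)) = Mul(-37824, Pow(Add(11228, Add(68, Mul(2, Pow(-138, -2), Pow(-132, 2)))), -1)) = Mul(-37824, Pow(Add(11228, Add(68, Mul(2, Rational(1, 19044), 17424))), -1)) = Mul(-37824, Pow(Add(11228, Add(68, Rational(968, 529))), -1)) = Mul(-37824, Pow(Add(11228, Rational(36940, 529)), -1)) = Mul(-37824, Pow(Rational(5976552, 529), -1)) = Mul(-37824, Rational(529, 5976552)) = Rational(-833704, 249023)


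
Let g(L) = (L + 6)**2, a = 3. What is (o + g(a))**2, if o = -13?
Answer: 4624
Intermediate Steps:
g(L) = (6 + L)**2
(o + g(a))**2 = (-13 + (6 + 3)**2)**2 = (-13 + 9**2)**2 = (-13 + 81)**2 = 68**2 = 4624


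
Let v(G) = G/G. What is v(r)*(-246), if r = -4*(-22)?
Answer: -246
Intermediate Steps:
r = 88
v(G) = 1
v(r)*(-246) = 1*(-246) = -246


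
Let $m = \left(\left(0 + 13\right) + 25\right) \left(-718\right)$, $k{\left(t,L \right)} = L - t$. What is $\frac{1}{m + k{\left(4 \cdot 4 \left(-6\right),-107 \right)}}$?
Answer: $- \frac{1}{27295} \approx -3.6637 \cdot 10^{-5}$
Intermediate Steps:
$m = -27284$ ($m = \left(13 + 25\right) \left(-718\right) = 38 \left(-718\right) = -27284$)
$\frac{1}{m + k{\left(4 \cdot 4 \left(-6\right),-107 \right)}} = \frac{1}{-27284 - \left(107 + 4 \cdot 4 \left(-6\right)\right)} = \frac{1}{-27284 - \left(107 + 16 \left(-6\right)\right)} = \frac{1}{-27284 - 11} = \frac{1}{-27295} = - \frac{1}{27295}$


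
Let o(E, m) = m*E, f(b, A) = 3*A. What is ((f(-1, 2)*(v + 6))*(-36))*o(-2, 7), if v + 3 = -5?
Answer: -6048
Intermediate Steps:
o(E, m) = E*m
v = -8 (v = -3 - 5 = -8)
((f(-1, 2)*(v + 6))*(-36))*o(-2, 7) = (((3*2)*(-8 + 6))*(-36))*(-2*7) = ((6*(-2))*(-36))*(-14) = -12*(-36)*(-14) = 432*(-14) = -6048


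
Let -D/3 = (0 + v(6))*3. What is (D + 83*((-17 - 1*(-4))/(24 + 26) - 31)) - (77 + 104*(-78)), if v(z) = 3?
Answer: 270671/50 ≈ 5413.4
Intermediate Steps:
D = -27 (D = -3*(0 + 3)*3 = -9*3 = -3*9 = -27)
(D + 83*((-17 - 1*(-4))/(24 + 26) - 31)) - (77 + 104*(-78)) = (-27 + 83*((-17 - 1*(-4))/(24 + 26) - 31)) - (77 + 104*(-78)) = (-27 + 83*((-17 + 4)/50 - 31)) - (77 - 8112) = (-27 + 83*(-13*1/50 - 31)) - 1*(-8035) = (-27 + 83*(-13/50 - 31)) + 8035 = (-27 + 83*(-1563/50)) + 8035 = (-27 - 129729/50) + 8035 = -131079/50 + 8035 = 270671/50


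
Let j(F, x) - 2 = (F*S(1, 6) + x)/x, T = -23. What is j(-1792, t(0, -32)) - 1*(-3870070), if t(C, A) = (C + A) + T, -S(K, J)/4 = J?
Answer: 212811007/55 ≈ 3.8693e+6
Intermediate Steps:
S(K, J) = -4*J
t(C, A) = -23 + A + C (t(C, A) = (C + A) - 23 = (A + C) - 23 = -23 + A + C)
j(F, x) = 2 + (x - 24*F)/x (j(F, x) = 2 + (F*(-4*6) + x)/x = 2 + (F*(-24) + x)/x = 2 + (-24*F + x)/x = 2 + (x - 24*F)/x)
j(-1792, t(0, -32)) - 1*(-3870070) = (3 - 24*(-1792)/(-23 - 32 + 0)) - 1*(-3870070) = (3 - 24*(-1792)/(-55)) + 3870070 = (3 - 24*(-1792)*(-1/55)) + 3870070 = (3 - 43008/55) + 3870070 = -42843/55 + 3870070 = 212811007/55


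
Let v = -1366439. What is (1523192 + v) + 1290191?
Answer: 1446944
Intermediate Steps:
(1523192 + v) + 1290191 = (1523192 - 1366439) + 1290191 = 156753 + 1290191 = 1446944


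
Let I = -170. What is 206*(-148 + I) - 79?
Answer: -65587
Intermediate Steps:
206*(-148 + I) - 79 = 206*(-148 - 170) - 79 = 206*(-318) - 79 = -65508 - 79 = -65587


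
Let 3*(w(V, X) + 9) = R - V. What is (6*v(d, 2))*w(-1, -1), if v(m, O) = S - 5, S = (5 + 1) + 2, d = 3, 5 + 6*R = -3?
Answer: -164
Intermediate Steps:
R = -4/3 (R = -⅚ + (⅙)*(-3) = -⅚ - ½ = -4/3 ≈ -1.3333)
S = 8 (S = 6 + 2 = 8)
w(V, X) = -85/9 - V/3 (w(V, X) = -9 + (-4/3 - V)/3 = -9 + (-4/9 - V/3) = -85/9 - V/3)
v(m, O) = 3 (v(m, O) = 8 - 5 = 3)
(6*v(d, 2))*w(-1, -1) = (6*3)*(-85/9 - ⅓*(-1)) = 18*(-85/9 + ⅓) = 18*(-82/9) = -164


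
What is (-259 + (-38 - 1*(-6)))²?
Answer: 84681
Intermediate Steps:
(-259 + (-38 - 1*(-6)))² = (-259 + (-38 + 6))² = (-259 - 32)² = (-291)² = 84681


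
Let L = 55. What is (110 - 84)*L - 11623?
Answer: -10193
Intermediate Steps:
(110 - 84)*L - 11623 = (110 - 84)*55 - 11623 = 26*55 - 11623 = 1430 - 11623 = -10193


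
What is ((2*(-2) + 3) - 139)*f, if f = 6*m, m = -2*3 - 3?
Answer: 7560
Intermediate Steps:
m = -9 (m = -6 - 3 = -9)
f = -54 (f = 6*(-9) = -54)
((2*(-2) + 3) - 139)*f = ((2*(-2) + 3) - 139)*(-54) = ((-4 + 3) - 139)*(-54) = (-1 - 139)*(-54) = -140*(-54) = 7560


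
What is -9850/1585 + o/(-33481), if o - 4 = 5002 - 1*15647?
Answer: -62584373/10613477 ≈ -5.8967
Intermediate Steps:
o = -10641 (o = 4 + (5002 - 1*15647) = 4 + (5002 - 15647) = 4 - 10645 = -10641)
-9850/1585 + o/(-33481) = -9850/1585 - 10641/(-33481) = -9850*1/1585 - 10641*(-1/33481) = -1970/317 + 10641/33481 = -62584373/10613477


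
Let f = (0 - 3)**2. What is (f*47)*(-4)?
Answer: -1692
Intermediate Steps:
f = 9 (f = (-3)**2 = 9)
(f*47)*(-4) = (9*47)*(-4) = 423*(-4) = -1692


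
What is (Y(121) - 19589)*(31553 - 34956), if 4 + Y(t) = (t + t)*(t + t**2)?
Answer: -12090215833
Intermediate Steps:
Y(t) = -4 + 2*t*(t + t**2) (Y(t) = -4 + (t + t)*(t + t**2) = -4 + (2*t)*(t + t**2) = -4 + 2*t*(t + t**2))
(Y(121) - 19589)*(31553 - 34956) = ((-4 + 2*121**2 + 2*121**3) - 19589)*(31553 - 34956) = ((-4 + 2*14641 + 2*1771561) - 19589)*(-3403) = ((-4 + 29282 + 3543122) - 19589)*(-3403) = (3572400 - 19589)*(-3403) = 3552811*(-3403) = -12090215833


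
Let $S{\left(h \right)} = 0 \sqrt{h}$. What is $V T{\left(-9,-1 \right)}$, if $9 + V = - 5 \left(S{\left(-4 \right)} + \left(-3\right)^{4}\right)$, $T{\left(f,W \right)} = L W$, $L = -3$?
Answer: $-1242$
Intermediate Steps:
$S{\left(h \right)} = 0$
$T{\left(f,W \right)} = - 3 W$
$V = -414$ ($V = -9 - 5 \left(0 + \left(-3\right)^{4}\right) = -9 - 5 \left(0 + 81\right) = -9 - 405 = -414$)
$V T{\left(-9,-1 \right)} = - 414 \left(\left(-3\right) \left(-1\right)\right) = \left(-414\right) 3 = -1242$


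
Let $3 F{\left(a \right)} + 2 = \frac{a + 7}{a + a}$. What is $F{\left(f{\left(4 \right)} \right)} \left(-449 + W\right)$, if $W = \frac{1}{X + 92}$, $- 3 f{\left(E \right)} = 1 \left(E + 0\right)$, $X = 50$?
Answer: $\frac{701327}{1136} \approx 617.37$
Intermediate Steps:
$f{\left(E \right)} = - \frac{E}{3}$ ($f{\left(E \right)} = - \frac{1 \left(E + 0\right)}{3} = - \frac{1 E}{3} = - \frac{E}{3}$)
$W = \frac{1}{142}$ ($W = \frac{1}{50 + 92} = \frac{1}{142} \approx 0.0070423$)
$F{\left(a \right)} = - \frac{2}{3} + \frac{7 + a}{6 a}$ ($F{\left(a \right)} = - \frac{2}{3} + \frac{\left(a + 7\right) \frac{1}{a + a}}{3} = - \frac{2}{3} + \frac{\left(7 + a\right) \frac{1}{2 a}}{3} = - \frac{2}{3} + \frac{\frac{1}{2} \frac{1}{a} \left(7 + a\right)}{3} = - \frac{2}{3} + \frac{7 + a}{6 a}$)
$F{\left(f{\left(4 \right)} \right)} \left(-449 + W\right) = \frac{7 - 3 \left(\left(- \frac{1}{3}\right) 4\right)}{6 \left(\left(- \frac{1}{3}\right) 4\right)} \left(-449 + \frac{1}{142}\right) = \frac{7 - -4}{6 \left(- \frac{4}{3}\right)} \left(- \frac{63757}{142}\right) = \frac{1}{6} \left(- \frac{3}{4}\right) \left(7 + 4\right) \left(- \frac{63757}{142}\right) = \frac{1}{6} \left(- \frac{3}{4}\right) 11 \left(- \frac{63757}{142}\right) = \left(- \frac{11}{8}\right) \left(- \frac{63757}{142}\right) = \frac{701327}{1136}$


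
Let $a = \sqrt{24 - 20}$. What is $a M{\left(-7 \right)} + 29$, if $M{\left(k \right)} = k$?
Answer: $15$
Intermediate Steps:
$a = 2$ ($a = \sqrt{4} = 2$)
$a M{\left(-7 \right)} + 29 = 2 \left(-7\right) + 29 = -14 + 29 = 15$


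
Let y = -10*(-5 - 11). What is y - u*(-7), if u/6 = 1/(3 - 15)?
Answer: 313/2 ≈ 156.50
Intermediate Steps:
u = -1/2 (u = 6/(3 - 15) = 6/(-12) = 6*(-1/12) = -1/2 ≈ -0.50000)
y = 160 (y = -10*(-16) = 160)
y - u*(-7) = 160 - 1*(-1/2)*(-7) = 160 + (1/2)*(-7) = 160 - 7/2 = 313/2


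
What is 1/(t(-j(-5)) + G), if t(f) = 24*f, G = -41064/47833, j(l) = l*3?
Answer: 47833/17178816 ≈ 0.0027844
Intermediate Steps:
j(l) = 3*l
G = -41064/47833 (G = -41064*1/47833 = -41064/47833 ≈ -0.85849)
1/(t(-j(-5)) + G) = 1/(24*(-3*(-5)) - 41064/47833) = 1/(24*(-1*(-15)) - 41064/47833) = 1/(24*15 - 41064/47833) = 1/(360 - 41064/47833) = 1/(17178816/47833) = 47833/17178816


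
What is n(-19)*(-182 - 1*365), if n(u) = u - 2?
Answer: 11487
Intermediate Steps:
n(u) = -2 + u
n(-19)*(-182 - 1*365) = (-2 - 19)*(-182 - 1*365) = -21*(-182 - 365) = -21*(-547) = 11487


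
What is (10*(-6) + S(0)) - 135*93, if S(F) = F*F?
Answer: -12615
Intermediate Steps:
S(F) = F²
(10*(-6) + S(0)) - 135*93 = (10*(-6) + 0²) - 135*93 = (-60 + 0) - 12555 = -60 - 12555 = -12615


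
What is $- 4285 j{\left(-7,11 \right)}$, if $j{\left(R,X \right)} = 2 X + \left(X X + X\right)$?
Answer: $-659890$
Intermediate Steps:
$j{\left(R,X \right)} = X^{2} + 3 X$ ($j{\left(R,X \right)} = 2 X + \left(X^{2} + X\right) = 2 X + \left(X + X^{2}\right) = X^{2} + 3 X$)
$- 4285 j{\left(-7,11 \right)} = - 4285 \cdot 11 \left(3 + 11\right) = - 4285 \cdot 11 \cdot 14 = \left(-4285\right) 154 = -659890$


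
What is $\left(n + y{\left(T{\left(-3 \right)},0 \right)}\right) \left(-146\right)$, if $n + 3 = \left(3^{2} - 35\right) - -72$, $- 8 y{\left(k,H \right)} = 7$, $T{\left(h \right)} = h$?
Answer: $- \frac{24601}{4} \approx -6150.3$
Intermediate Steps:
$y{\left(k,H \right)} = - \frac{7}{8}$ ($y{\left(k,H \right)} = \left(- \frac{1}{8}\right) 7 = - \frac{7}{8}$)
$n = 43$ ($n = -3 + \left(\left(3^{2} - 35\right) - -72\right) = -3 + \left(\left(9 - 35\right) + 72\right) = -3 + \left(-26 + 72\right) = -3 + 46 = 43$)
$\left(n + y{\left(T{\left(-3 \right)},0 \right)}\right) \left(-146\right) = \left(43 - \frac{7}{8}\right) \left(-146\right) = \frac{337}{8} \left(-146\right) = - \frac{24601}{4}$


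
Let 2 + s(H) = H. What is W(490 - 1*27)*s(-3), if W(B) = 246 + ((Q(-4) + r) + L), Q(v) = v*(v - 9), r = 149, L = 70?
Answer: -2585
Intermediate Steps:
s(H) = -2 + H
Q(v) = v*(-9 + v)
W(B) = 517 (W(B) = 246 + ((-4*(-9 - 4) + 149) + 70) = 246 + ((-4*(-13) + 149) + 70) = 246 + ((52 + 149) + 70) = 246 + (201 + 70) = 246 + 271 = 517)
W(490 - 1*27)*s(-3) = 517*(-2 - 3) = 517*(-5) = -2585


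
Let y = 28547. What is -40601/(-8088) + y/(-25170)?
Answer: 43946613/11309720 ≈ 3.8857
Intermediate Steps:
-40601/(-8088) + y/(-25170) = -40601/(-8088) + 28547/(-25170) = -40601*(-1/8088) + 28547*(-1/25170) = 40601/8088 - 28547/25170 = 43946613/11309720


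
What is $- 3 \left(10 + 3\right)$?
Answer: $-39$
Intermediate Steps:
$- 3 \left(10 + 3\right) = \left(-3\right) 13 = -39$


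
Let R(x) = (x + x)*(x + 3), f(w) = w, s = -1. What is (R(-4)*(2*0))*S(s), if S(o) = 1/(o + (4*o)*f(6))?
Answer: 0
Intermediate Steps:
R(x) = 2*x*(3 + x) (R(x) = (2*x)*(3 + x) = 2*x*(3 + x))
S(o) = 1/(25*o) (S(o) = 1/(o + (4*o)*6) = 1/(o + 24*o) = 1/(25*o))
(R(-4)*(2*0))*S(s) = ((2*(-4)*(3 - 4))*(2*0))*((1/25)/(-1)) = ((2*(-4)*(-1))*0)*((1/25)*(-1)) = (8*0)*(-1/25) = 0*(-1/25) = 0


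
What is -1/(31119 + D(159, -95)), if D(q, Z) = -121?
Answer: -1/30998 ≈ -3.2260e-5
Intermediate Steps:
-1/(31119 + D(159, -95)) = -1/(31119 - 121) = -1/30998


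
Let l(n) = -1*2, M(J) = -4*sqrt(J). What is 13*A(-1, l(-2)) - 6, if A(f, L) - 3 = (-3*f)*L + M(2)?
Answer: -45 - 52*sqrt(2) ≈ -118.54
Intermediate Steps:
l(n) = -2
A(f, L) = 3 - 4*sqrt(2) - 3*L*f (A(f, L) = 3 + ((-3*f)*L - 4*sqrt(2)) = 3 + (-3*L*f - 4*sqrt(2)) = 3 + (-4*sqrt(2) - 3*L*f) = 3 - 4*sqrt(2) - 3*L*f)
13*A(-1, l(-2)) - 6 = 13*(3 - 4*sqrt(2) - 3*(-2)*(-1)) - 6 = 13*(3 - 4*sqrt(2) - 6) - 6 = 13*(-3 - 4*sqrt(2)) - 6 = (-39 - 52*sqrt(2)) - 6 = -45 - 52*sqrt(2)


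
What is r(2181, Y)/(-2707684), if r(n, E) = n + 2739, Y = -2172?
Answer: -1230/676921 ≈ -0.0018171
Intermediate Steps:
r(n, E) = 2739 + n
r(2181, Y)/(-2707684) = (2739 + 2181)/(-2707684) = 4920*(-1/2707684) = -1230/676921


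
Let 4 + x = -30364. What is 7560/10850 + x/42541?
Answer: -112612/6593855 ≈ -0.017078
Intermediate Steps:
x = -30368 (x = -4 - 30364 = -30368)
7560/10850 + x/42541 = 7560/10850 - 30368/42541 = 7560*(1/10850) - 30368*1/42541 = 108/155 - 30368/42541 = -112612/6593855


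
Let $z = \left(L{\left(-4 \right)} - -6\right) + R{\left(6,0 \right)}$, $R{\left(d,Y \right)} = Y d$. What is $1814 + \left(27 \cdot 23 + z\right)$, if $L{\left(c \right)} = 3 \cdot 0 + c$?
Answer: $2437$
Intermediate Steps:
$L{\left(c \right)} = c$ ($L{\left(c \right)} = 0 + c = c$)
$z = 2$ ($z = \left(-4 - -6\right) + 0 \cdot 6 = \left(-4 + 6\right) + 0 = 2 + 0 = 2$)
$1814 + \left(27 \cdot 23 + z\right) = 1814 + \left(27 \cdot 23 + 2\right) = 1814 + \left(621 + 2\right) = 1814 + 623 = 2437$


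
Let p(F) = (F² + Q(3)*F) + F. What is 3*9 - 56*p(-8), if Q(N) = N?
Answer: -1765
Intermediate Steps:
p(F) = F² + 4*F (p(F) = (F² + 3*F) + F = F² + 4*F)
3*9 - 56*p(-8) = 3*9 - (-448)*(4 - 8) = 27 - (-448)*(-4) = 27 - 56*32 = 27 - 1792 = -1765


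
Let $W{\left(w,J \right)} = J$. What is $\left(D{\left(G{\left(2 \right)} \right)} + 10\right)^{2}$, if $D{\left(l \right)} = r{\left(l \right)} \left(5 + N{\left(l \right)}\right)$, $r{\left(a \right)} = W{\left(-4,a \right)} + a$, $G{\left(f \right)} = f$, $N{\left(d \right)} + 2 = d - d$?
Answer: $484$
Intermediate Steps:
$N{\left(d \right)} = -2$ ($N{\left(d \right)} = -2 + \left(d - d\right) = -2 + 0 = -2$)
$r{\left(a \right)} = 2 a$ ($r{\left(a \right)} = a + a = 2 a$)
$D{\left(l \right)} = 6 l$ ($D{\left(l \right)} = 2 l \left(5 - 2\right) = 2 l 3 = 6 l$)
$\left(D{\left(G{\left(2 \right)} \right)} + 10\right)^{2} = \left(6 \cdot 2 + 10\right)^{2} = \left(12 + 10\right)^{2} = 22^{2} = 484$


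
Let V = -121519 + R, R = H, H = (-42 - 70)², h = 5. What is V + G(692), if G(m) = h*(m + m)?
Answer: -102055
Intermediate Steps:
H = 12544 (H = (-112)² = 12544)
R = 12544
G(m) = 10*m (G(m) = 5*(m + m) = 5*(2*m) = 10*m)
V = -108975 (V = -121519 + 12544 = -108975)
V + G(692) = -108975 + 10*692 = -108975 + 6920 = -102055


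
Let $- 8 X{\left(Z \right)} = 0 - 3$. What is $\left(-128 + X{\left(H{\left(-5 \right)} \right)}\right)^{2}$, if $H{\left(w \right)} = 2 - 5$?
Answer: $\frac{1042441}{64} \approx 16288.0$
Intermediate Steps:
$H{\left(w \right)} = -3$ ($H{\left(w \right)} = 2 - 5 = -3$)
$X{\left(Z \right)} = \frac{3}{8}$ ($X{\left(Z \right)} = - \frac{0 - 3}{8} = \left(- \frac{1}{8}\right) \left(-3\right) = \frac{3}{8}$)
$\left(-128 + X{\left(H{\left(-5 \right)} \right)}\right)^{2} = \left(-128 + \frac{3}{8}\right)^{2} = \left(- \frac{1021}{8}\right)^{2} = \frac{1042441}{64}$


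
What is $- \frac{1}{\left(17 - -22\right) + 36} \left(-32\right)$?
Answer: $\frac{32}{75} \approx 0.42667$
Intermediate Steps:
$- \frac{1}{\left(17 - -22\right) + 36} \left(-32\right) = - \frac{1}{\left(17 + 22\right) + 36} \left(-32\right) = - \frac{1}{39 + 36} \left(-32\right) = - \frac{1}{75} \left(-32\right) = \left(-1\right) \frac{1}{75} \left(-32\right) = \left(- \frac{1}{75}\right) \left(-32\right) = \frac{32}{75}$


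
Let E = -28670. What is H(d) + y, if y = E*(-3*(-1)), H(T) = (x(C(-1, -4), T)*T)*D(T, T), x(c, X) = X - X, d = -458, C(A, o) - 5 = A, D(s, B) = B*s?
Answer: -86010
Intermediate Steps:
C(A, o) = 5 + A
x(c, X) = 0
H(T) = 0 (H(T) = (0*T)*(T*T) = 0*T² = 0)
y = -86010 (y = -(-86010)*(-1) = -28670*3 = -86010)
H(d) + y = 0 - 86010 = -86010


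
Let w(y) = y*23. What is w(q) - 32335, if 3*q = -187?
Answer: -101306/3 ≈ -33769.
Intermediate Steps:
q = -187/3 (q = (⅓)*(-187) = -187/3 ≈ -62.333)
w(y) = 23*y
w(q) - 32335 = 23*(-187/3) - 32335 = -4301/3 - 32335 = -101306/3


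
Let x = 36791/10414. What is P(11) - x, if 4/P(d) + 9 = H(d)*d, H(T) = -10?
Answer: -4419785/1239266 ≈ -3.5665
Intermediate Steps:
P(d) = 4/(-9 - 10*d)
x = 36791/10414 (x = 36791*(1/10414) = 36791/10414 ≈ 3.5328)
P(11) - x = 4/(-9 - 10*11) - 1*36791/10414 = 4/(-9 - 110) - 36791/10414 = 4/(-119) - 36791/10414 = 4*(-1/119) - 36791/10414 = -4/119 - 36791/10414 = -4419785/1239266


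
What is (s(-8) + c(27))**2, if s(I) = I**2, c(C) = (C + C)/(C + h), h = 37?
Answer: 4305625/1024 ≈ 4204.7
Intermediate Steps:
c(C) = 2*C/(37 + C) (c(C) = (C + C)/(C + 37) = (2*C)/(37 + C) = 2*C/(37 + C))
(s(-8) + c(27))**2 = ((-8)**2 + 2*27/(37 + 27))**2 = (64 + 2*27/64)**2 = (64 + 2*27*(1/64))**2 = (64 + 27/32)**2 = (2075/32)**2 = 4305625/1024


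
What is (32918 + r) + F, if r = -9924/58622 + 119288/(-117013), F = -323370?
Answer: -76629774207270/263828311 ≈ -2.9045e+5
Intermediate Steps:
r = -313620698/263828311 (r = -9924*1/58622 + 119288*(-1/117013) = -4962/29311 - 9176/9001 = -313620698/263828311 ≈ -1.1887)
(32918 + r) + F = (32918 - 313620698/263828311) - 323370 = 8684386720800/263828311 - 323370 = -76629774207270/263828311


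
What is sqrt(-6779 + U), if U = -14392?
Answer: I*sqrt(21171) ≈ 145.5*I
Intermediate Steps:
sqrt(-6779 + U) = sqrt(-6779 - 14392) = sqrt(-21171) = I*sqrt(21171)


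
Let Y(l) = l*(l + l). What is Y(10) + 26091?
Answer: 26291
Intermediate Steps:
Y(l) = 2*l² (Y(l) = l*(2*l) = 2*l²)
Y(10) + 26091 = 2*10² + 26091 = 2*100 + 26091 = 200 + 26091 = 26291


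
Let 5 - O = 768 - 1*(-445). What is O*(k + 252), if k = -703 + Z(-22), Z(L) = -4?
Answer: 549640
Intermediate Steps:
O = -1208 (O = 5 - (768 - 1*(-445)) = 5 - (768 + 445) = 5 - 1*1213 = 5 - 1213 = -1208)
k = -707 (k = -703 - 4 = -707)
O*(k + 252) = -1208*(-707 + 252) = -1208*(-455) = 549640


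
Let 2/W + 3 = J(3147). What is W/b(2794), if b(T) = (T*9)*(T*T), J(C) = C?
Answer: 1/308584605539232 ≈ 3.2406e-15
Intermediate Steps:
W = 1/1572 (W = 2/(-3 + 3147) = 2/3144 = 2*(1/3144) = 1/1572 ≈ 0.00063613)
b(T) = 9*T**3 (b(T) = (9*T)*T**2 = 9*T**3)
W/b(2794) = 1/(1572*((9*2794**3))) = 1/(1572*((9*21811182184))) = (1/1572)/196300639656 = (1/1572)*(1/196300639656) = 1/308584605539232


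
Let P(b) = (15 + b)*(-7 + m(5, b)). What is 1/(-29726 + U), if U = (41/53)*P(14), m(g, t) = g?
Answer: -53/1577856 ≈ -3.3590e-5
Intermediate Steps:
P(b) = -30 - 2*b (P(b) = (15 + b)*(-7 + 5) = (15 + b)*(-2) = -30 - 2*b)
U = -2378/53 (U = (41/53)*(-30 - 2*14) = (41*(1/53))*(-30 - 28) = (41/53)*(-58) = -2378/53 ≈ -44.868)
1/(-29726 + U) = 1/(-29726 - 2378/53) = 1/(-1577856/53) = -53/1577856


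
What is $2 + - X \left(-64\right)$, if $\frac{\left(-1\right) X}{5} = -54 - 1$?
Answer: $17602$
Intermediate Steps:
$X = 275$ ($X = - 5 \left(-54 - 1\right) = \left(-5\right) \left(-55\right) = 275$)
$2 + - X \left(-64\right) = 2 + \left(-1\right) 275 \left(-64\right) = 2 - -17600 = 2 + 17600 = 17602$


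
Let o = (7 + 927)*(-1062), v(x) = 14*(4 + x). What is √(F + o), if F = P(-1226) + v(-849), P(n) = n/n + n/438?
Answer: 2*I*√12035091126/219 ≈ 1001.9*I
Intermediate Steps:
v(x) = 56 + 14*x
P(n) = 1 + n/438 (P(n) = 1 + n*(1/438) = 1 + n/438)
F = -2591164/219 (F = (1 + (1/438)*(-1226)) + (56 + 14*(-849)) = (1 - 613/219) + (56 - 11886) = -394/219 - 11830 = -2591164/219 ≈ -11832.)
o = -991908 (o = 934*(-1062) = -991908)
√(F + o) = √(-2591164/219 - 991908) = √(-219819016/219) = 2*I*√12035091126/219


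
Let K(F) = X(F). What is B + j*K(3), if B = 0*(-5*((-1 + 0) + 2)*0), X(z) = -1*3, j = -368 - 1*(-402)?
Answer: -102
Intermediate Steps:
j = 34 (j = -368 + 402 = 34)
X(z) = -3
B = 0 (B = 0*(-5*(-1 + 2)*0) = 0*(-5*1*0) = 0*(-5*0) = 0*0 = 0)
K(F) = -3
B + j*K(3) = 0 + 34*(-3) = 0 - 102 = -102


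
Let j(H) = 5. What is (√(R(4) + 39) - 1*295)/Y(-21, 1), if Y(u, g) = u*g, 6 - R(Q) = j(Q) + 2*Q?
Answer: 295/21 - 4*√2/21 ≈ 13.778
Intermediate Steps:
R(Q) = 1 - 2*Q (R(Q) = 6 - (5 + 2*Q) = 6 + (-5 - 2*Q) = 1 - 2*Q)
Y(u, g) = g*u
(√(R(4) + 39) - 1*295)/Y(-21, 1) = (√((1 - 2*4) + 39) - 1*295)/((1*(-21))) = (√((1 - 8) + 39) - 295)/(-21) = (√(-7 + 39) - 295)*(-1/21) = (√32 - 295)*(-1/21) = (4*√2 - 295)*(-1/21) = (-295 + 4*√2)*(-1/21) = 295/21 - 4*√2/21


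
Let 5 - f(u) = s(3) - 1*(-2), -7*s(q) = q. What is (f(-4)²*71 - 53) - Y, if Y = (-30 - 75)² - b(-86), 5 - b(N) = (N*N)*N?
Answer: 30665063/49 ≈ 6.2582e+5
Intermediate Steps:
s(q) = -q/7
b(N) = 5 - N³ (b(N) = 5 - N*N*N = 5 - N²*N = 5 - N³)
f(u) = 24/7 (f(u) = 5 - (-⅐*3 - 1*(-2)) = 5 - (-3/7 + 2) = 5 - 1*11/7 = 5 - 11/7 = 24/7)
Y = -625036 (Y = (-30 - 75)² - (5 - 1*(-86)³) = (-105)² - (5 - 1*(-636056)) = 11025 - (5 + 636056) = 11025 - 1*636061 = 11025 - 636061 = -625036)
(f(-4)²*71 - 53) - Y = ((24/7)²*71 - 53) - 1*(-625036) = ((576/49)*71 - 53) + 625036 = (40896/49 - 53) + 625036 = 38299/49 + 625036 = 30665063/49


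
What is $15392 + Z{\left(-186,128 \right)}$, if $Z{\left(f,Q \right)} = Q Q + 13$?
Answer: $31789$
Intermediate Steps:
$Z{\left(f,Q \right)} = 13 + Q^{2}$ ($Z{\left(f,Q \right)} = Q^{2} + 13 = 13 + Q^{2}$)
$15392 + Z{\left(-186,128 \right)} = 15392 + \left(13 + 128^{2}\right) = 15392 + \left(13 + 16384\right) = 15392 + 16397 = 31789$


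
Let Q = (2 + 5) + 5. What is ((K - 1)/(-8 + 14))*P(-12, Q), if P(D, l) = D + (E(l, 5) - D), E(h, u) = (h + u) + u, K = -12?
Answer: -143/3 ≈ -47.667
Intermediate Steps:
E(h, u) = h + 2*u
Q = 12 (Q = 7 + 5 = 12)
P(D, l) = 10 + l (P(D, l) = D + ((l + 2*5) - D) = D + ((l + 10) - D) = D + ((10 + l) - D) = D + (10 + l - D) = 10 + l)
((K - 1)/(-8 + 14))*P(-12, Q) = ((-12 - 1)/(-8 + 14))*(10 + 12) = -13/6*22 = -143/3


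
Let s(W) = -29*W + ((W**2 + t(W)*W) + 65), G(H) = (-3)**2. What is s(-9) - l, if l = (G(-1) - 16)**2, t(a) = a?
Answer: 439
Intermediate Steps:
G(H) = 9
s(W) = 65 - 29*W + 2*W**2 (s(W) = -29*W + ((W**2 + W*W) + 65) = -29*W + ((W**2 + W**2) + 65) = -29*W + (2*W**2 + 65) = -29*W + (65 + 2*W**2) = 65 - 29*W + 2*W**2)
l = 49 (l = (9 - 16)**2 = (-7)**2 = 49)
s(-9) - l = (65 - 29*(-9) + 2*(-9)**2) - 1*49 = (65 + 261 + 2*81) - 49 = (65 + 261 + 162) - 49 = 488 - 49 = 439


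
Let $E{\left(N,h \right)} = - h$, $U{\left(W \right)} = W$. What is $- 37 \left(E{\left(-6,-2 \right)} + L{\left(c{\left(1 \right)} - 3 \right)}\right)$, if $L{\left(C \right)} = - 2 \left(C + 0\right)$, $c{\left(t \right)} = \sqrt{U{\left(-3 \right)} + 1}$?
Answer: $-296 + 74 i \sqrt{2} \approx -296.0 + 104.65 i$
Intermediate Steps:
$c{\left(t \right)} = i \sqrt{2}$ ($c{\left(t \right)} = \sqrt{-3 + 1} = \sqrt{-2} = i \sqrt{2}$)
$L{\left(C \right)} = - 2 C$
$- 37 \left(E{\left(-6,-2 \right)} + L{\left(c{\left(1 \right)} - 3 \right)}\right) = - 37 \left(\left(-1\right) \left(-2\right) - 2 \left(i \sqrt{2} - 3\right)\right) = - 37 \left(2 - 2 \left(i \sqrt{2} - 3\right)\right) = - 37 \left(2 - 2 \left(-3 + i \sqrt{2}\right)\right) = - 37 \left(2 + \left(6 - 2 i \sqrt{2}\right)\right) = - 37 \left(8 - 2 i \sqrt{2}\right) = -296 + 74 i \sqrt{2}$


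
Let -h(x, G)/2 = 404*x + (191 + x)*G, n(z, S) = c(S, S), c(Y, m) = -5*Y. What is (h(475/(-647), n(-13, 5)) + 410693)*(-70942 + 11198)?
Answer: -16265738398624/647 ≈ -2.5140e+10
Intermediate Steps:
n(z, S) = -5*S
h(x, G) = -808*x - 2*G*(191 + x) (h(x, G) = -2*(404*x + (191 + x)*G) = -2*(404*x + G*(191 + x)) = -808*x - 2*G*(191 + x))
(h(475/(-647), n(-13, 5)) + 410693)*(-70942 + 11198) = ((-383800/(-647) - (-1910)*5 - 2*(-5*5)*475/(-647)) + 410693)*(-70942 + 11198) = ((-383800*(-1)/647 - 382*(-25) - 2*(-25)*475*(-1/647)) + 410693)*(-59744) = ((-808*(-475/647) + 9550 - 2*(-25)*(-475/647)) + 410693)*(-59744) = ((383800/647 + 9550 - 23750/647) + 410693)*(-59744) = (6538900/647 + 410693)*(-59744) = (272257271/647)*(-59744) = -16265738398624/647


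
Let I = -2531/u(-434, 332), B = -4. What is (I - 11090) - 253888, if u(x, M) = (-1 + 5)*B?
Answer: -4237117/16 ≈ -2.6482e+5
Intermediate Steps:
u(x, M) = -16 (u(x, M) = (-1 + 5)*(-4) = 4*(-4) = -16)
I = 2531/16 (I = -2531/(-16) = -2531*(-1/16) = 2531/16 ≈ 158.19)
(I - 11090) - 253888 = (2531/16 - 11090) - 253888 = -174909/16 - 253888 = -4237117/16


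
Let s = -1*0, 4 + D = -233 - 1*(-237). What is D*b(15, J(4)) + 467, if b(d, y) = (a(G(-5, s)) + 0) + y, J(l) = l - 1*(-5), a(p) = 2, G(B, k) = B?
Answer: 467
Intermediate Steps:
D = 0 (D = -4 + (-233 - 1*(-237)) = -4 + (-233 + 237) = -4 + 4 = 0)
s = 0
J(l) = 5 + l (J(l) = l + 5 = 5 + l)
b(d, y) = 2 + y (b(d, y) = (2 + 0) + y = 2 + y)
D*b(15, J(4)) + 467 = 0*(2 + (5 + 4)) + 467 = 0*(2 + 9) + 467 = 0*11 + 467 = 0 + 467 = 467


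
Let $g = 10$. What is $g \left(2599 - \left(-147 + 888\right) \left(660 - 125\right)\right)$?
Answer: $-3938360$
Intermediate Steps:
$g \left(2599 - \left(-147 + 888\right) \left(660 - 125\right)\right) = 10 \left(2599 - \left(-147 + 888\right) \left(660 - 125\right)\right) = 10 \left(2599 - 741 \cdot 535\right) = 10 \left(2599 - 396435\right) = 10 \left(-393836\right) = -3938360$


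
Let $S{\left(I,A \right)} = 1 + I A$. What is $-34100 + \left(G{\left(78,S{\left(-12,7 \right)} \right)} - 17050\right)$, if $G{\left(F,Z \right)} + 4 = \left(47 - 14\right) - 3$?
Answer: $-51124$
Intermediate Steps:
$S{\left(I,A \right)} = 1 + A I$
$G{\left(F,Z \right)} = 26$ ($G{\left(F,Z \right)} = -4 + \left(\left(47 - 14\right) - 3\right) = -4 + \left(33 - 3\right) = -4 + 30 = 26$)
$-34100 + \left(G{\left(78,S{\left(-12,7 \right)} \right)} - 17050\right) = -34100 + \left(26 - 17050\right) = -34100 - 17024 = -51124$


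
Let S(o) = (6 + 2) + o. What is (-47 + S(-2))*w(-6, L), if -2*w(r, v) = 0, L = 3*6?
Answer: 0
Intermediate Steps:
L = 18
w(r, v) = 0 (w(r, v) = -1/2*0 = 0)
S(o) = 8 + o
(-47 + S(-2))*w(-6, L) = (-47 + (8 - 2))*0 = (-47 + 6)*0 = -41*0 = 0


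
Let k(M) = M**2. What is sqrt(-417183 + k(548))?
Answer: I*sqrt(116879) ≈ 341.88*I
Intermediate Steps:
sqrt(-417183 + k(548)) = sqrt(-417183 + 548**2) = sqrt(-417183 + 300304) = sqrt(-116879) = I*sqrt(116879)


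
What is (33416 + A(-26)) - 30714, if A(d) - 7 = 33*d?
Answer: 1851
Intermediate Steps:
A(d) = 7 + 33*d
(33416 + A(-26)) - 30714 = (33416 + (7 + 33*(-26))) - 30714 = (33416 + (7 - 858)) - 30714 = (33416 - 851) - 30714 = 32565 - 30714 = 1851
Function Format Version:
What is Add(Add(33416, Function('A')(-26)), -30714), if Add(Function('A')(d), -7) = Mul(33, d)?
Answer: 1851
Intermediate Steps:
Function('A')(d) = Add(7, Mul(33, d))
Add(Add(33416, Function('A')(-26)), -30714) = Add(Add(33416, Add(7, Mul(33, -26))), -30714) = Add(Add(33416, Add(7, -858)), -30714) = Add(Add(33416, -851), -30714) = Add(32565, -30714) = 1851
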